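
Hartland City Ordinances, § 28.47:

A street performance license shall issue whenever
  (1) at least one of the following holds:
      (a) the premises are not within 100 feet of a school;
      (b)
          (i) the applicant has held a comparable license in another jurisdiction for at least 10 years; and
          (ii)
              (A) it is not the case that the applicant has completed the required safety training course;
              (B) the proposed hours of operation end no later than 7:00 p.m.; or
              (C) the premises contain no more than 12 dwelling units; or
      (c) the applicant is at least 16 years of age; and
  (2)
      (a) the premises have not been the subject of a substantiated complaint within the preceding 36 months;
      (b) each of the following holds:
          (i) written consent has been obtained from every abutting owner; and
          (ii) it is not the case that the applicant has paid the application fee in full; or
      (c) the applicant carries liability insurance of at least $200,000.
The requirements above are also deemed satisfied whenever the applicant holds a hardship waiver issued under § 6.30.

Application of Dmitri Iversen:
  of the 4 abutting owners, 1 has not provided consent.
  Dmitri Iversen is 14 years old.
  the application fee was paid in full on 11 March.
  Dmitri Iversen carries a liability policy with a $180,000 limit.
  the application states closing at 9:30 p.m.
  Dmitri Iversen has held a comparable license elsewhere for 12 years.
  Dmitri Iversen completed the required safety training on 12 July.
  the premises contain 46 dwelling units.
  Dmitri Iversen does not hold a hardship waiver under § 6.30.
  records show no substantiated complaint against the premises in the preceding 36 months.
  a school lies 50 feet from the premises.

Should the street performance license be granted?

No — denied.

(a) ≥100 ft from school — fails.
(i) prior license ≥ 10 yr — holds.
(A) not (safety training) — fails.
(B) closes by 7 p.m. — not met.
(C) ≤ 12 units — not met.
So (ii) is not satisfied (F OR F OR F).
So (b) is not satisfied (T AND F).
(c) age ≥ 16 — not satisfied.
(1) = F OR F OR F = false.
(a) no complaint in 36 mo. — satisfied.
(i) all abutters consent — not met.
(ii) not (fee paid) — not met.
(b): F AND F → false.
(c) insurance ≥ $200,000 — fails.
(2): T OR F OR F → true.
Overall = F AND T = false.
Exception (hardship waiver) — not satisfied.
Result: main false OR exception false → false.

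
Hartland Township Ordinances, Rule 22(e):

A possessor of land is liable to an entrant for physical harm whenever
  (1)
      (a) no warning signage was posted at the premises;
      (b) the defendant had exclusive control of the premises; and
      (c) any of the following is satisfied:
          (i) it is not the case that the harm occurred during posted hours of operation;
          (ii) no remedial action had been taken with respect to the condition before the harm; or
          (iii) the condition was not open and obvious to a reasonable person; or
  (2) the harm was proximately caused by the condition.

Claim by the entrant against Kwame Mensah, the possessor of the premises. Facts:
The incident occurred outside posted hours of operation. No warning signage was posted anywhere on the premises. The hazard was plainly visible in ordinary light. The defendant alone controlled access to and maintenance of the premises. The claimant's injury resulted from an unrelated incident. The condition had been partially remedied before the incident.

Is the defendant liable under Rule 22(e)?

(a) no signage posted — holds.
(b) exclusive control — satisfied.
(i) not (during posted hours) — satisfied.
(ii) no remedial action — not satisfied.
(iii) not open/obvious — fails.
(c): T OR F OR F → true.
So (1) is satisfied (T AND T AND T).
(2) proximate cause — not satisfied.
Overall = T OR F = true.

Yes — liable.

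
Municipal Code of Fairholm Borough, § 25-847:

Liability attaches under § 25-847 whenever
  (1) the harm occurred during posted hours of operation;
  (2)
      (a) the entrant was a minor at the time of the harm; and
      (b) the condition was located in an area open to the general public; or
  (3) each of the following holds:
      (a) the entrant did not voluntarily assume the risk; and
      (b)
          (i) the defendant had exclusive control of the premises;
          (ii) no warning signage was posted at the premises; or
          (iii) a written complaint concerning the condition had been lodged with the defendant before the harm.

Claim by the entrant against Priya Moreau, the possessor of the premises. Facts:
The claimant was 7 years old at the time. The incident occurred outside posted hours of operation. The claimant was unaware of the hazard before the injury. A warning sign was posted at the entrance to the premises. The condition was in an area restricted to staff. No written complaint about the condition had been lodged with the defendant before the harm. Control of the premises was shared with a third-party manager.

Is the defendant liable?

(1) during posted hours — not met.
(a) entrant a minor — met.
(b) public area — fails.
(2): T AND F → false.
(a) no assumed risk — met.
(i) exclusive control — not met.
(ii) no signage posted — not satisfied.
(iii) complaint lodged — fails.
(b) = F OR F OR F = false.
(3): T AND F → false.
So Overall is not satisfied (F OR F OR F).

No — not liable.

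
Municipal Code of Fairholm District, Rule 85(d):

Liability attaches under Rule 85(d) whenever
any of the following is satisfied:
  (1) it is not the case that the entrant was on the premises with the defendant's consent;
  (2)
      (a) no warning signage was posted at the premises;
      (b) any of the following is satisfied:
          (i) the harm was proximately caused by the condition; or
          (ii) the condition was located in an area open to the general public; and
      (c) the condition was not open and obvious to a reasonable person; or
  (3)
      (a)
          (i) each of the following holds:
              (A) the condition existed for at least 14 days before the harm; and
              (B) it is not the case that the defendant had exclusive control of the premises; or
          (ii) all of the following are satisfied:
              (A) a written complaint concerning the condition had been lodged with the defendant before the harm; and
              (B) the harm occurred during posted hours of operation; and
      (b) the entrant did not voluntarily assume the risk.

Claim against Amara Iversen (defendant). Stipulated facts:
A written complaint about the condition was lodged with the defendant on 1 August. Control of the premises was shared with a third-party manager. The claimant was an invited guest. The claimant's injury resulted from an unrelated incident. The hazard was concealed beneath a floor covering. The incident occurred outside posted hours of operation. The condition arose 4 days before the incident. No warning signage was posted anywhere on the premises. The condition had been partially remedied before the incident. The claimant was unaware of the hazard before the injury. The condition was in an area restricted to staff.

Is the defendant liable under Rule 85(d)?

No — not liable.

(1) not (consent to enter) — fails.
(a) no signage posted — satisfied.
(i) proximate cause — fails.
(ii) public area — not satisfied.
So (b) is not satisfied (F OR F).
(c) not open/obvious — holds.
So (2) is not satisfied (T AND F AND T).
(A) condition ≥14 days old — fails.
(B) not (exclusive control) — holds.
So (i) is not satisfied (F AND T).
(A) complaint lodged — holds.
(B) during posted hours — not met.
(ii) = T AND F = false.
(a) = F OR F = false.
(b) no assumed risk — met.
So (3) is not satisfied (F AND T).
Overall: F OR F OR F → false.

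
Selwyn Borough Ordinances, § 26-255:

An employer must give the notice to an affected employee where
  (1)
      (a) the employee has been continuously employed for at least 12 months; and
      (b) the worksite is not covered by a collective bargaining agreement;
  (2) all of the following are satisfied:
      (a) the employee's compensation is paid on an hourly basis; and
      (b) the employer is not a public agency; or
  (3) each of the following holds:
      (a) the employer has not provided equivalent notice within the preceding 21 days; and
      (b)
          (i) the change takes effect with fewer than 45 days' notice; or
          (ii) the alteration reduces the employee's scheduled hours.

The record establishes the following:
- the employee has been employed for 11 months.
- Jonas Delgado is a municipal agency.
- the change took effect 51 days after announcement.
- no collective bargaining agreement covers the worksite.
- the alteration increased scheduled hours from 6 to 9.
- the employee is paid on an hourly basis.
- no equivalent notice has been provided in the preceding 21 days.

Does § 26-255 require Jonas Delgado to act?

(a) tenure ≥ 12 mo. — not satisfied.
(b) no CBA — holds.
So (1) is not satisfied (F AND T).
(a) hourly-paid — satisfied.
(b) not (public agency) — not met.
So (2) is not satisfied (T AND F).
(a) no recent notice — holds.
(i) < 45 days' notice — not met.
(ii) hours reduced — fails.
So (b) is not satisfied (F OR F).
(3): T AND F → false.
Overall = F OR F OR F = false.

No — not required.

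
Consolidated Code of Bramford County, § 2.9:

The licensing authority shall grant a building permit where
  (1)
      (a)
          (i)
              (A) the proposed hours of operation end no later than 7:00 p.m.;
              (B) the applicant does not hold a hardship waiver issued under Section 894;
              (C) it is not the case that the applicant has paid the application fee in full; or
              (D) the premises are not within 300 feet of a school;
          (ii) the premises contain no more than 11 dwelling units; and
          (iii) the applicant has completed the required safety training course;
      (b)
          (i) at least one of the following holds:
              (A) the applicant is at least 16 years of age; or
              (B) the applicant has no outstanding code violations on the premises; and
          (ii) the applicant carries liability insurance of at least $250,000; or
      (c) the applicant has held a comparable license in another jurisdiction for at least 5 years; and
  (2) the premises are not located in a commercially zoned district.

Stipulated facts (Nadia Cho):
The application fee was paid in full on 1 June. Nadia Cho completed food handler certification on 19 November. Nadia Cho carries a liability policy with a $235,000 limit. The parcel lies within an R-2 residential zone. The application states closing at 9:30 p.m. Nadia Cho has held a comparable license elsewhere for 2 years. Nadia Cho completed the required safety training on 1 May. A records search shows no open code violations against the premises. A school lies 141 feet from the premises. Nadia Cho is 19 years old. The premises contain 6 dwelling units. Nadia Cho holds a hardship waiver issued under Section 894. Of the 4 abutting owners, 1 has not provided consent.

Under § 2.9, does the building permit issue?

No — denied.

(A) closes by 7 p.m. — not satisfied.
(B) not (hardship waiver) — fails.
(C) not (fee paid) — not met.
(D) ≥300 ft from school — not met.
(i): F OR F OR F OR F → false.
(ii) ≤ 11 units — satisfied.
(iii) safety training — met.
(a) = F AND T AND T = false.
(A) age ≥ 16 — holds.
(B) no code violations — satisfied.
(i) = T OR T = true.
(ii) insurance ≥ $250,000 — fails.
So (b) is not satisfied (T AND F).
(c) prior license ≥ 5 yr — not satisfied.
(1) = F OR F OR F = false.
(2) not (commercially zoned) — met.
Overall: F AND T → false.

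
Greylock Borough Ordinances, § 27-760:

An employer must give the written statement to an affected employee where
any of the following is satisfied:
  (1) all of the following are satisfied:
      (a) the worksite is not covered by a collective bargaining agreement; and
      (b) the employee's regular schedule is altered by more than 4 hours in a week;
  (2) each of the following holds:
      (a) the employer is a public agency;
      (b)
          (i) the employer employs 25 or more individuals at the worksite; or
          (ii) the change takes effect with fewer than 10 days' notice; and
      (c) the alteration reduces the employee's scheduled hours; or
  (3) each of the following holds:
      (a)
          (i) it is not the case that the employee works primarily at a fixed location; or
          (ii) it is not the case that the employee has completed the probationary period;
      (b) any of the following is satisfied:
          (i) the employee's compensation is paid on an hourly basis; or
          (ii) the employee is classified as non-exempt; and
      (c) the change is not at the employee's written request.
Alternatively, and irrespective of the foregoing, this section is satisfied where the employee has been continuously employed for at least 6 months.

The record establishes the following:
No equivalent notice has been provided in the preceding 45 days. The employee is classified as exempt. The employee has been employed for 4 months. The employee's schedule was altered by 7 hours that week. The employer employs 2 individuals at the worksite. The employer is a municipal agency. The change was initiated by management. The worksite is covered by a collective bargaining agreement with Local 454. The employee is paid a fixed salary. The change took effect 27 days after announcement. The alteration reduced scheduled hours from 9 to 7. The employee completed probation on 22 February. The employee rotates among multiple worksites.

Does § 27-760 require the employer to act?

No — not required.

(a) no CBA — not satisfied.
(b) schedule shift > 4h — satisfied.
So (1) is not satisfied (F AND T).
(a) public agency — satisfied.
(i) ≥ 25 at site — not satisfied.
(ii) < 10 days' notice — not satisfied.
So (b) is not satisfied (F OR F).
(c) hours reduced — met.
(2) = T AND F AND T = false.
(i) not (fixed location) — met.
(ii) not (past probation) — not satisfied.
(a) = T OR F = true.
(i) hourly-paid — not satisfied.
(ii) non-exempt — fails.
So (b) is not satisfied (F OR F).
(c) not employee-requested — met.
So (3) is not satisfied (T AND F AND T).
Overall = F OR F OR F = false.
Exception (tenure ≥ 6 mo.) — not satisfied.
Result: main false OR exception false → false.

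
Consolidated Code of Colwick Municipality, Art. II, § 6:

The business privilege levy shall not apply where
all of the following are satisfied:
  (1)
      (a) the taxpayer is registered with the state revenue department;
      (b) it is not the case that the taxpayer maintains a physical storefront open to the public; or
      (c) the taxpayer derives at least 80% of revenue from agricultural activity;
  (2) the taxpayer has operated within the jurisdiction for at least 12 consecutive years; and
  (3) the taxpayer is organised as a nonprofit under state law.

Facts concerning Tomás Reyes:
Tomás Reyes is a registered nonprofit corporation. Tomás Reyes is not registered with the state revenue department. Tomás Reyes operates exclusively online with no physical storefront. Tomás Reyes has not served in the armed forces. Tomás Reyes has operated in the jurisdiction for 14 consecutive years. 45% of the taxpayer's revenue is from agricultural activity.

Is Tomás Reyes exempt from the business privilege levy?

Yes — exempt.

(a) state-registered — not met.
(b) not (has storefront) — met.
(c) ≥80% agricultural — not met.
So (1) is satisfied (F OR T OR F).
(2) ≥ 12 yrs in jurisdiction — met.
(3) nonprofit — holds.
Overall = T AND T AND T = true.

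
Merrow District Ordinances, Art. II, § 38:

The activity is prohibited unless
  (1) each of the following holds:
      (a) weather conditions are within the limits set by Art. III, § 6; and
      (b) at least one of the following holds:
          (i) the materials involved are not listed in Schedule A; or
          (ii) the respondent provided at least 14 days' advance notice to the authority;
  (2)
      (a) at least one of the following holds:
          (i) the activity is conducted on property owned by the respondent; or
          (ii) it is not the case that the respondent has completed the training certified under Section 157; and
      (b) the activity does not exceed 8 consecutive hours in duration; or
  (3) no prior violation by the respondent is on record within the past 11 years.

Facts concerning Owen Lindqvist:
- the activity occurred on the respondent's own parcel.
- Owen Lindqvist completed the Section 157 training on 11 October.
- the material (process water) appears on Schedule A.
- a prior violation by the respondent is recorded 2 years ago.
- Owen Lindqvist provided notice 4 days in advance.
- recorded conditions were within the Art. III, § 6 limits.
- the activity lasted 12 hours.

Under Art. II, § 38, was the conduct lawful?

(a) weather ok — holds.
(i) not (Schedule A material) — fails.
(ii) ≥14 days' notice — not satisfied.
(b) = F OR F = false.
So (1) is not satisfied (T AND F).
(i) own property — holds.
(ii) not (training certified) — fails.
(a): T OR F → true.
(b) ≤ 8 hrs duration — not met.
(2) = T AND F = false.
(3) no prior violation — not met.
Overall: F OR F OR F → false.

No — unlawful.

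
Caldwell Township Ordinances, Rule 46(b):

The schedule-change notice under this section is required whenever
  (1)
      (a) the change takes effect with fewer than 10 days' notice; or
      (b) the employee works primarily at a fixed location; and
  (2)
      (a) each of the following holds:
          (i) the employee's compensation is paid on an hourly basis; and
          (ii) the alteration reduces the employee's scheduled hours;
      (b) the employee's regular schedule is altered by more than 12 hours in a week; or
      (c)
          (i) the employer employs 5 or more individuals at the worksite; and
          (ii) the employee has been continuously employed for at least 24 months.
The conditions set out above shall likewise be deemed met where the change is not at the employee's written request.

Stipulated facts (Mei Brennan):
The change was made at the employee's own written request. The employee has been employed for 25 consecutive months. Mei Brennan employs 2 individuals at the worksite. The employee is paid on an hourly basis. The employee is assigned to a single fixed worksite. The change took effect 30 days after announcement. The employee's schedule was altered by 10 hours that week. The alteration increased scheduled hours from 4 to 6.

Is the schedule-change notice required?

No — not required.

(a) < 10 days' notice — not satisfied.
(b) fixed location — met.
So (1) is satisfied (F OR T).
(i) hourly-paid — satisfied.
(ii) hours reduced — not met.
So (a) is not satisfied (T AND F).
(b) schedule shift > 12h — not satisfied.
(i) ≥ 5 at site — not met.
(ii) tenure ≥ 24 mo. — holds.
(c): F AND T → false.
So (2) is not satisfied (F OR F OR F).
So Overall is not satisfied (T AND F).
Exception (not employee-requested) — not satisfied.
Result: main false OR exception false → false.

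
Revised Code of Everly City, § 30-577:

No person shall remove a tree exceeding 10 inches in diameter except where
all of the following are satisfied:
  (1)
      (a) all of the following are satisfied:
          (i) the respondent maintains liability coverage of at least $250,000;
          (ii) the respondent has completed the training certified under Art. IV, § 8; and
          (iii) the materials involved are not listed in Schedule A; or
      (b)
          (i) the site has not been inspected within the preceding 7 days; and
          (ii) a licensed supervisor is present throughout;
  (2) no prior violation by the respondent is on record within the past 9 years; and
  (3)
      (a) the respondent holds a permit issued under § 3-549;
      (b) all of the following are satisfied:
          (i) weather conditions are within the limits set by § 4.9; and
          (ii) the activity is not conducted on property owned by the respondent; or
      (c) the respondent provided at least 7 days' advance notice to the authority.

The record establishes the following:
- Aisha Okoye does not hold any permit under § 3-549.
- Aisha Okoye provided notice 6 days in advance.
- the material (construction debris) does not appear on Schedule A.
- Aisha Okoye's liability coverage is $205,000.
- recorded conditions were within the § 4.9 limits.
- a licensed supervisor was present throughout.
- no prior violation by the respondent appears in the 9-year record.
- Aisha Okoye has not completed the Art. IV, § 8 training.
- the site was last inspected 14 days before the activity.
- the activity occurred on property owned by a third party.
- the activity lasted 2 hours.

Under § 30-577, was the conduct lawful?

(i) coverage ≥ $250,000 — fails.
(ii) training certified — not met.
(iii) not (Schedule A material) — met.
(a) = F AND F AND T = false.
(i) not (site inspected) — holds.
(ii) supervisor present — holds.
So (b) is satisfied (T AND T).
(1) = F OR T = true.
(2) no prior violation — met.
(a) holds permit — not met.
(i) weather ok — met.
(ii) not (own property) — met.
(b) = T AND T = true.
(c) ≥7 days' notice — not satisfied.
So (3) is satisfied (F OR T OR F).
Overall: T AND T AND T → true.

Yes — lawful.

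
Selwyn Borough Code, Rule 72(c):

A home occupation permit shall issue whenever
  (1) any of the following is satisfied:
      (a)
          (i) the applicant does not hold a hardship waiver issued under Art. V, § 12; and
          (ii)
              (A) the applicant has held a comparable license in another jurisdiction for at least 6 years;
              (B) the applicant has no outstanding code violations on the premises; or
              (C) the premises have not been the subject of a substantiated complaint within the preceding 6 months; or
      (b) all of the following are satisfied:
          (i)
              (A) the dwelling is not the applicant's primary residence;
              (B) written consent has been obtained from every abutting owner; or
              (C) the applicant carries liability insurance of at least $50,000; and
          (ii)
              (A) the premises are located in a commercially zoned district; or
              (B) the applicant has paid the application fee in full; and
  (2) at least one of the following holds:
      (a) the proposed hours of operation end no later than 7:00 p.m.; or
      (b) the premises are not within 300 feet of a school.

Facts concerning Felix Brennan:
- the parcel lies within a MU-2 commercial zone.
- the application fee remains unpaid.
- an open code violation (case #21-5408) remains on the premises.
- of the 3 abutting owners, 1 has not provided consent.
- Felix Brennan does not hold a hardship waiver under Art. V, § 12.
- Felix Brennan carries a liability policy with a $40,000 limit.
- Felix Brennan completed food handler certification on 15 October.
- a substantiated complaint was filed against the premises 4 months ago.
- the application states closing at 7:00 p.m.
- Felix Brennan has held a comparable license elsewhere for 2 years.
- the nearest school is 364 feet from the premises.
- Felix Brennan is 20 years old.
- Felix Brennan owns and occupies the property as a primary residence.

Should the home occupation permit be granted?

No — denied.

(i) not (hardship waiver) — met.
(A) prior license ≥ 6 yr — fails.
(B) no code violations — not satisfied.
(C) no complaint in 6 mo. — not satisfied.
So (ii) is not satisfied (F OR F OR F).
(a) = T AND F = false.
(A) not (primary residence) — not satisfied.
(B) all abutters consent — not met.
(C) insurance ≥ $50,000 — not met.
So (i) is not satisfied (F OR F OR F).
(A) commercially zoned — satisfied.
(B) fee paid — not satisfied.
(ii) = T OR F = true.
(b) = F AND T = false.
(1): F OR F → false.
(a) closes by 7 p.m. — satisfied.
(b) ≥300 ft from school — holds.
(2) = T OR T = true.
Overall: F AND T → false.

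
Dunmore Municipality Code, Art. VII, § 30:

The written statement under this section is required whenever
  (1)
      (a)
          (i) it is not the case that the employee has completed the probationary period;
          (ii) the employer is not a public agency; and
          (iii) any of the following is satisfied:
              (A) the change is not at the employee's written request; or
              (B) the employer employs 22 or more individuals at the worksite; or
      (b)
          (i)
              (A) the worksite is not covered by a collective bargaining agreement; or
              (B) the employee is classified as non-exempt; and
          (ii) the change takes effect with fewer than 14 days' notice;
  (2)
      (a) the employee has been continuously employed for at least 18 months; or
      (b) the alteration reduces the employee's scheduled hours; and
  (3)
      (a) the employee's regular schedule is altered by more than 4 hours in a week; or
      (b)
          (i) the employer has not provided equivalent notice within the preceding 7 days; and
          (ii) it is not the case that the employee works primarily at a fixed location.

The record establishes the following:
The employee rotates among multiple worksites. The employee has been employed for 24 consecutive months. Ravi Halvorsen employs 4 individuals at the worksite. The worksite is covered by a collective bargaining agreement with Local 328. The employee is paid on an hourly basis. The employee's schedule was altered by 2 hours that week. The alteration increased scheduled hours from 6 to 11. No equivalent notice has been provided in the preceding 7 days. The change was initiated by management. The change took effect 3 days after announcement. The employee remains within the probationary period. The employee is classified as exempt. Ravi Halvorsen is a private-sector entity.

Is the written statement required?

(i) not (past probation) — met.
(ii) not (public agency) — met.
(A) not employee-requested — holds.
(B) ≥ 22 at site — not met.
(iii) = T OR F = true.
So (a) is satisfied (T AND T AND T).
(A) no CBA — not satisfied.
(B) non-exempt — not satisfied.
(i) = F OR F = false.
(ii) < 14 days' notice — met.
(b) = F AND T = false.
(1) = T OR F = true.
(a) tenure ≥ 18 mo. — met.
(b) hours reduced — not satisfied.
So (2) is satisfied (T OR F).
(a) schedule shift > 4h — not satisfied.
(i) no recent notice — met.
(ii) not (fixed location) — holds.
(b): T AND T → true.
(3) = F OR T = true.
So Overall is satisfied (T AND T AND T).

Yes — required.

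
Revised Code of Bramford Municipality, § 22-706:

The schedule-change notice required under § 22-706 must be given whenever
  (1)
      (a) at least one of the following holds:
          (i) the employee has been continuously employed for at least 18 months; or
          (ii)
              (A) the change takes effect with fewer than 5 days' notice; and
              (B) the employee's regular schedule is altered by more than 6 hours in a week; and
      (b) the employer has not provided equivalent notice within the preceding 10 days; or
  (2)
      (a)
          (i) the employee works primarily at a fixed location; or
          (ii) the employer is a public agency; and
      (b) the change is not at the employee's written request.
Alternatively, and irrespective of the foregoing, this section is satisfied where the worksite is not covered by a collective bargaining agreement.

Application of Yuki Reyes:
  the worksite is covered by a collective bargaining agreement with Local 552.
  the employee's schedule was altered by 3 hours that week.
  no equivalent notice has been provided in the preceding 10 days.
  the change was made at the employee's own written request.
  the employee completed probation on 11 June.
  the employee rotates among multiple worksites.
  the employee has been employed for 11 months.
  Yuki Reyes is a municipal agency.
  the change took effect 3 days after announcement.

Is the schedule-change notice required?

No — not required.

(i) tenure ≥ 18 mo. — fails.
(A) < 5 days' notice — holds.
(B) schedule shift > 6h — not satisfied.
So (ii) is not satisfied (T AND F).
So (a) is not satisfied (F OR F).
(b) no recent notice — satisfied.
(1): F AND T → false.
(i) fixed location — not satisfied.
(ii) public agency — holds.
(a) = F OR T = true.
(b) not employee-requested — fails.
So (2) is not satisfied (T AND F).
So Overall is not satisfied (F OR F).
Exception (no CBA) — not satisfied.
Result: main false OR exception false → false.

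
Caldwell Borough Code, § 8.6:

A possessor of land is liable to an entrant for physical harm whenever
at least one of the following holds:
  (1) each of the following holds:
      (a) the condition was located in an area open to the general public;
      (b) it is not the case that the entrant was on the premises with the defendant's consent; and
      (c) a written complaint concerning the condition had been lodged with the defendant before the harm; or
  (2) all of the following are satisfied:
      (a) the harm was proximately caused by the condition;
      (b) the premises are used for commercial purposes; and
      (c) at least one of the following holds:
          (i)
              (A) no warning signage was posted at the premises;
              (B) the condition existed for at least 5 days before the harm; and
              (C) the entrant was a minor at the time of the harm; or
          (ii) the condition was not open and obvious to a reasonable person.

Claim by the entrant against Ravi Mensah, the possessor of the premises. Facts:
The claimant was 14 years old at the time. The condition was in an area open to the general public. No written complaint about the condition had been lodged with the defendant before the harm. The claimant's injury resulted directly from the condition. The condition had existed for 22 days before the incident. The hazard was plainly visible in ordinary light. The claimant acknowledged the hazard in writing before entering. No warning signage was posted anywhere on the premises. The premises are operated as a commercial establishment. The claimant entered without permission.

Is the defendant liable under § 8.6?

Yes — liable.

(a) public area — satisfied.
(b) not (consent to enter) — holds.
(c) complaint lodged — not satisfied.
(1): T AND T AND F → false.
(a) proximate cause — satisfied.
(b) commercial use — holds.
(A) no signage posted — met.
(B) condition ≥5 days old — holds.
(C) entrant a minor — satisfied.
(i) = T AND T AND T = true.
(ii) not open/obvious — not satisfied.
So (c) is satisfied (T OR F).
So (2) is satisfied (T AND T AND T).
So Overall is satisfied (F OR T).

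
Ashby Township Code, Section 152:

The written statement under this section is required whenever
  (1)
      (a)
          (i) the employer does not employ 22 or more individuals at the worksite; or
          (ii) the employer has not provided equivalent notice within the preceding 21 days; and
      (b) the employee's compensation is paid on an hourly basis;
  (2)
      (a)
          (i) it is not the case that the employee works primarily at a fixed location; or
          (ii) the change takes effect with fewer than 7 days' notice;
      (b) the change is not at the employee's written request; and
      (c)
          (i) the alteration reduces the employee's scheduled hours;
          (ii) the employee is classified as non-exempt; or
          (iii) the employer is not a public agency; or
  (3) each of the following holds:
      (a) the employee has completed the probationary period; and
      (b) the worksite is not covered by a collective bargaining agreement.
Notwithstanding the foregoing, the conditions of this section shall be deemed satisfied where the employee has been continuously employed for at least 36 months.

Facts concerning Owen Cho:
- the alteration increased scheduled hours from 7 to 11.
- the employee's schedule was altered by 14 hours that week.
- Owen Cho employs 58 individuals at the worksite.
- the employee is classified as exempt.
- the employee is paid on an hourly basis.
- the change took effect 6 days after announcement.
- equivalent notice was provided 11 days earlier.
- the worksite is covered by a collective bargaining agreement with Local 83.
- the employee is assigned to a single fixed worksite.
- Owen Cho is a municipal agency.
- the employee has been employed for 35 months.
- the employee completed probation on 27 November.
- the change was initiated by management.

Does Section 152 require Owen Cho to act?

No — not required.

(i) not (≥ 22 at site) — fails.
(ii) no recent notice — not met.
(a) = F OR F = false.
(b) hourly-paid — met.
So (1) is not satisfied (F AND T).
(i) not (fixed location) — not met.
(ii) < 7 days' notice — satisfied.
So (a) is satisfied (F OR T).
(b) not employee-requested — holds.
(i) hours reduced — not satisfied.
(ii) non-exempt — fails.
(iii) not (public agency) — fails.
(c): F OR F OR F → false.
(2): T AND T AND F → false.
(a) past probation — satisfied.
(b) no CBA — not satisfied.
(3) = T AND F = false.
Overall: F OR F OR F → false.
Exception (tenure ≥ 36 mo.) — not satisfied.
Result: main false OR exception false → false.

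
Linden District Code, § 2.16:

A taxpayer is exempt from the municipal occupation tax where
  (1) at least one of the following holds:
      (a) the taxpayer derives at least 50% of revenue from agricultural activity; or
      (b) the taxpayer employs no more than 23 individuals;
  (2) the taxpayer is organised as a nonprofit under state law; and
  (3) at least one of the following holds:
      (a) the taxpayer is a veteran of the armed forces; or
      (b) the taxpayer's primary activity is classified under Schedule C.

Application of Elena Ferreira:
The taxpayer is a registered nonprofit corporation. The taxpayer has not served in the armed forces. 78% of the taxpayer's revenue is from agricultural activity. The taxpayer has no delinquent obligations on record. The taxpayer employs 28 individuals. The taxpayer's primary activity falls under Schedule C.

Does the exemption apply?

(a) ≥50% agricultural — holds.
(b) ≤ 23 employees — not met.
(1) = T OR F = true.
(2) nonprofit — satisfied.
(a) veteran — not met.
(b) Schedule C activity — satisfied.
(3) = F OR T = true.
Overall = T AND T AND T = true.

Yes — exempt.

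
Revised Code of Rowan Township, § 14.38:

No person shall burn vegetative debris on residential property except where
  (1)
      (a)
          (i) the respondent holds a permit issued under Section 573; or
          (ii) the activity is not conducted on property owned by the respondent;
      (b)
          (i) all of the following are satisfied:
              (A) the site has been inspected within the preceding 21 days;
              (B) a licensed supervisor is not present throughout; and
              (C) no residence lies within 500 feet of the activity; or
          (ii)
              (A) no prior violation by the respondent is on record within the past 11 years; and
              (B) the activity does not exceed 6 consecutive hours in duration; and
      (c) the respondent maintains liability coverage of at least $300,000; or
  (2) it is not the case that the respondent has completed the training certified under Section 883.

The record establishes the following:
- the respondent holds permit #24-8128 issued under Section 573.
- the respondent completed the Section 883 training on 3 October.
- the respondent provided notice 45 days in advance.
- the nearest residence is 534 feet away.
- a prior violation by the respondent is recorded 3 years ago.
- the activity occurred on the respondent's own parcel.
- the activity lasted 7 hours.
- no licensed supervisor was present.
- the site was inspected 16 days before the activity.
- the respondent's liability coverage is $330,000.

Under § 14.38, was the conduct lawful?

(i) holds permit — holds.
(ii) not (own property) — not met.
So (a) is satisfied (T OR F).
(A) site inspected — met.
(B) not (supervisor present) — satisfied.
(C) no residence in 500 ft — holds.
So (i) is satisfied (T AND T AND T).
(A) no prior violation — not satisfied.
(B) ≤ 6 hrs duration — fails.
(ii): F AND F → false.
(b) = T OR F = true.
(c) coverage ≥ $300,000 — met.
So (1) is satisfied (T AND T AND T).
(2) not (training certified) — not met.
Overall: T OR F → true.

Yes — lawful.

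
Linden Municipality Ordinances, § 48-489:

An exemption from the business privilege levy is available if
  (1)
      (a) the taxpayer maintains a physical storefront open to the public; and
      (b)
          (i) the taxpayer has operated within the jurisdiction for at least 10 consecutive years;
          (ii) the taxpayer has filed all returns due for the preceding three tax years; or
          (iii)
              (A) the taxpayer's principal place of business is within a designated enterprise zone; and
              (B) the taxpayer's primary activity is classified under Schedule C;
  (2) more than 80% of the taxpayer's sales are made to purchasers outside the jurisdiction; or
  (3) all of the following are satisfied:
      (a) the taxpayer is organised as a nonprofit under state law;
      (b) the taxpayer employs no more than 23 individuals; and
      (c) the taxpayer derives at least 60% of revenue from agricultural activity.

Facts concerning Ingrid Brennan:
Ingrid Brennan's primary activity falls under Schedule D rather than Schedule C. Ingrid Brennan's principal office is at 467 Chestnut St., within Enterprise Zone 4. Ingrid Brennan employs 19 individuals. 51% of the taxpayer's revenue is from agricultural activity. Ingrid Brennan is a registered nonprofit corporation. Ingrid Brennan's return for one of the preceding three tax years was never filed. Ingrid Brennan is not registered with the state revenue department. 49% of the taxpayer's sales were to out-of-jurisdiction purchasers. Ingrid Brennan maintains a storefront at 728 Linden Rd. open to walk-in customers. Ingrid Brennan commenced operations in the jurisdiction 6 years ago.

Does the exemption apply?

No — not exempt.

(a) has storefront — satisfied.
(i) ≥ 10 yrs in jurisdiction — not satisfied.
(ii) returns current — not met.
(A) in enterprise zone — satisfied.
(B) Schedule C activity — fails.
So (iii) is not satisfied (T AND F).
So (b) is not satisfied (F OR F OR F).
(1): T AND F → false.
(2) >80% out-of-jur. sales — not met.
(a) nonprofit — satisfied.
(b) ≤ 23 employees — met.
(c) ≥60% agricultural — not satisfied.
So (3) is not satisfied (T AND T AND F).
Overall: F OR F OR F → false.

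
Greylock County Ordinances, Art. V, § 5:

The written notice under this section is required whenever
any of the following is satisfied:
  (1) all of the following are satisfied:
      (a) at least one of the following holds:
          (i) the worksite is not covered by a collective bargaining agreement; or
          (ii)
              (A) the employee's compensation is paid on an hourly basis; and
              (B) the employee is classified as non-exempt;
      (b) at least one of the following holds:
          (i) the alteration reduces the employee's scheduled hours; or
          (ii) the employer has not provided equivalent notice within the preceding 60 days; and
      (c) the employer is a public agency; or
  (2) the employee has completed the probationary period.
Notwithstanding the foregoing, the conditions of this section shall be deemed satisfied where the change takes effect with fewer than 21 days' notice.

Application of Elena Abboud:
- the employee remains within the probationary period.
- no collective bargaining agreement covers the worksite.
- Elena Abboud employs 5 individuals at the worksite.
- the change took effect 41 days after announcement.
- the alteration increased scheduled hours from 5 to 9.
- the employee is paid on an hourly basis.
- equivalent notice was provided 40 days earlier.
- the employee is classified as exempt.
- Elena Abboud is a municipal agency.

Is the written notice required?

No — not required.

(i) no CBA — satisfied.
(A) hourly-paid — holds.
(B) non-exempt — not met.
(ii): T AND F → false.
(a): T OR F → true.
(i) hours reduced — fails.
(ii) no recent notice — not satisfied.
(b): F OR F → false.
(c) public agency — met.
So (1) is not satisfied (T AND F AND T).
(2) past probation — fails.
So Overall is not satisfied (F OR F).
Exception (< 21 days' notice) — not satisfied.
Result: main false OR exception false → false.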